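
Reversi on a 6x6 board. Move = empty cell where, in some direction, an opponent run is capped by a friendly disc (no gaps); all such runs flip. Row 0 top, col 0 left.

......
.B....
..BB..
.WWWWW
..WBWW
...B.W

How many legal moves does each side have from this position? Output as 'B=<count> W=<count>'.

Answer: B=6 W=6

Derivation:
-- B to move --
(2,0): flips 2 -> legal
(2,1): flips 1 -> legal
(2,4): no bracket -> illegal
(2,5): flips 1 -> legal
(3,0): no bracket -> illegal
(4,0): flips 1 -> legal
(4,1): flips 2 -> legal
(5,1): no bracket -> illegal
(5,2): flips 2 -> legal
(5,4): no bracket -> illegal
B mobility = 6
-- W to move --
(0,0): flips 2 -> legal
(0,1): no bracket -> illegal
(0,2): no bracket -> illegal
(1,0): no bracket -> illegal
(1,2): flips 2 -> legal
(1,3): flips 2 -> legal
(1,4): flips 1 -> legal
(2,0): no bracket -> illegal
(2,1): no bracket -> illegal
(2,4): no bracket -> illegal
(5,2): flips 1 -> legal
(5,4): flips 1 -> legal
W mobility = 6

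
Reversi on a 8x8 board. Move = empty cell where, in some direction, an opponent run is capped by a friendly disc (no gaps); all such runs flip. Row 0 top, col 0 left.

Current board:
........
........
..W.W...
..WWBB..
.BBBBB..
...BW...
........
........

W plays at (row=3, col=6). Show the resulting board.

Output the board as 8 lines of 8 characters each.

Answer: ........
........
..W.W...
..WWWWW.
.BBBBW..
...BW...
........
........

Derivation:
Place W at (3,6); scan 8 dirs for brackets.
Dir NW: first cell '.' (not opp) -> no flip
Dir N: first cell '.' (not opp) -> no flip
Dir NE: first cell '.' (not opp) -> no flip
Dir W: opp run (3,5) (3,4) capped by W -> flip
Dir E: first cell '.' (not opp) -> no flip
Dir SW: opp run (4,5) capped by W -> flip
Dir S: first cell '.' (not opp) -> no flip
Dir SE: first cell '.' (not opp) -> no flip
All flips: (3,4) (3,5) (4,5)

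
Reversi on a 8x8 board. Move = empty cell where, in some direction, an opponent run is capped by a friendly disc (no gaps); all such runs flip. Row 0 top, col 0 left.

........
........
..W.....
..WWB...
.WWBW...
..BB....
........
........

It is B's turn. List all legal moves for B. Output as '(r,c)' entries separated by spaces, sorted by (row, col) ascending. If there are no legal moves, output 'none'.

(1,1): no bracket -> illegal
(1,2): flips 3 -> legal
(1,3): no bracket -> illegal
(2,1): flips 1 -> legal
(2,3): flips 1 -> legal
(2,4): no bracket -> illegal
(3,0): flips 1 -> legal
(3,1): flips 3 -> legal
(3,5): flips 1 -> legal
(4,0): flips 2 -> legal
(4,5): flips 1 -> legal
(5,0): no bracket -> illegal
(5,1): no bracket -> illegal
(5,4): flips 1 -> legal
(5,5): no bracket -> illegal

Answer: (1,2) (2,1) (2,3) (3,0) (3,1) (3,5) (4,0) (4,5) (5,4)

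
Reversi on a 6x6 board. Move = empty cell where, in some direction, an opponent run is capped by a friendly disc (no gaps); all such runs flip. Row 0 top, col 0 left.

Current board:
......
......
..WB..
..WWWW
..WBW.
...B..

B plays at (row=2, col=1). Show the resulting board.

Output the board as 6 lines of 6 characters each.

Place B at (2,1); scan 8 dirs for brackets.
Dir NW: first cell '.' (not opp) -> no flip
Dir N: first cell '.' (not opp) -> no flip
Dir NE: first cell '.' (not opp) -> no flip
Dir W: first cell '.' (not opp) -> no flip
Dir E: opp run (2,2) capped by B -> flip
Dir SW: first cell '.' (not opp) -> no flip
Dir S: first cell '.' (not opp) -> no flip
Dir SE: opp run (3,2) capped by B -> flip
All flips: (2,2) (3,2)

Answer: ......
......
.BBB..
..BWWW
..WBW.
...B..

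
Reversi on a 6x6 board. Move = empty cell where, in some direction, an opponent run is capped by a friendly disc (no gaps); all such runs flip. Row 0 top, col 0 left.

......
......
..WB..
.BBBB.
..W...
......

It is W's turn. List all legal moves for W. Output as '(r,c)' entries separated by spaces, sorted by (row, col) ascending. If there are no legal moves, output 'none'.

Answer: (2,0) (2,4) (4,0) (4,4)

Derivation:
(1,2): no bracket -> illegal
(1,3): no bracket -> illegal
(1,4): no bracket -> illegal
(2,0): flips 1 -> legal
(2,1): no bracket -> illegal
(2,4): flips 2 -> legal
(2,5): no bracket -> illegal
(3,0): no bracket -> illegal
(3,5): no bracket -> illegal
(4,0): flips 1 -> legal
(4,1): no bracket -> illegal
(4,3): no bracket -> illegal
(4,4): flips 1 -> legal
(4,5): no bracket -> illegal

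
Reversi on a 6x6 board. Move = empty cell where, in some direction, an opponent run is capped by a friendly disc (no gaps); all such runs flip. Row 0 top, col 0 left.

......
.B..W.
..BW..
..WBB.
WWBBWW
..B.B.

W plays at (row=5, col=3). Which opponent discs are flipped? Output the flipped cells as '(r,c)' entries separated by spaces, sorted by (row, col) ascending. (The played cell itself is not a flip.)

Dir NW: opp run (4,2), next='.' -> no flip
Dir N: opp run (4,3) (3,3) capped by W -> flip
Dir NE: first cell 'W' (not opp) -> no flip
Dir W: opp run (5,2), next='.' -> no flip
Dir E: opp run (5,4), next='.' -> no flip
Dir SW: edge -> no flip
Dir S: edge -> no flip
Dir SE: edge -> no flip

Answer: (3,3) (4,3)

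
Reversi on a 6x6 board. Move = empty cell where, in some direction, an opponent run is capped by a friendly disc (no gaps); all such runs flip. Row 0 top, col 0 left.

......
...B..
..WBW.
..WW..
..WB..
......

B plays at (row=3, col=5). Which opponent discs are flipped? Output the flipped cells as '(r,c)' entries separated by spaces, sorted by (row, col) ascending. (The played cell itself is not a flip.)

Dir NW: opp run (2,4) capped by B -> flip
Dir N: first cell '.' (not opp) -> no flip
Dir NE: edge -> no flip
Dir W: first cell '.' (not opp) -> no flip
Dir E: edge -> no flip
Dir SW: first cell '.' (not opp) -> no flip
Dir S: first cell '.' (not opp) -> no flip
Dir SE: edge -> no flip

Answer: (2,4)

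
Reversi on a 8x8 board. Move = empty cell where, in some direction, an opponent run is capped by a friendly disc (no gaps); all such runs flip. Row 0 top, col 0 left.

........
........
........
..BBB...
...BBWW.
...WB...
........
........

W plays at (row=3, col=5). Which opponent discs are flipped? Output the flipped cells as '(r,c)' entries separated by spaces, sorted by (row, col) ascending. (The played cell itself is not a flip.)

Dir NW: first cell '.' (not opp) -> no flip
Dir N: first cell '.' (not opp) -> no flip
Dir NE: first cell '.' (not opp) -> no flip
Dir W: opp run (3,4) (3,3) (3,2), next='.' -> no flip
Dir E: first cell '.' (not opp) -> no flip
Dir SW: opp run (4,4) capped by W -> flip
Dir S: first cell 'W' (not opp) -> no flip
Dir SE: first cell 'W' (not opp) -> no flip

Answer: (4,4)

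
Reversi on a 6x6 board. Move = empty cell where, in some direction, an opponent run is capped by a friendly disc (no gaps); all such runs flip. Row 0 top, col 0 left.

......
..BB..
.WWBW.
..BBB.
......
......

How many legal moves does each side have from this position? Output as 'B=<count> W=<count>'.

-- B to move --
(1,0): flips 1 -> legal
(1,1): flips 1 -> legal
(1,4): flips 1 -> legal
(1,5): flips 1 -> legal
(2,0): flips 2 -> legal
(2,5): flips 1 -> legal
(3,0): flips 1 -> legal
(3,1): flips 1 -> legal
(3,5): flips 1 -> legal
B mobility = 9
-- W to move --
(0,1): no bracket -> illegal
(0,2): flips 2 -> legal
(0,3): flips 1 -> legal
(0,4): flips 1 -> legal
(1,1): no bracket -> illegal
(1,4): no bracket -> illegal
(2,5): no bracket -> illegal
(3,1): no bracket -> illegal
(3,5): no bracket -> illegal
(4,1): no bracket -> illegal
(4,2): flips 2 -> legal
(4,3): flips 1 -> legal
(4,4): flips 2 -> legal
(4,5): no bracket -> illegal
W mobility = 6

Answer: B=9 W=6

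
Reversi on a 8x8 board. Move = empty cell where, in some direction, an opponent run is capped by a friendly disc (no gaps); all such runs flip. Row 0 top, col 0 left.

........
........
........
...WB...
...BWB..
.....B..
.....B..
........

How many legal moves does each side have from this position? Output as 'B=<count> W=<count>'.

-- B to move --
(2,2): flips 2 -> legal
(2,3): flips 1 -> legal
(2,4): no bracket -> illegal
(3,2): flips 1 -> legal
(3,5): no bracket -> illegal
(4,2): no bracket -> illegal
(5,3): no bracket -> illegal
(5,4): flips 1 -> legal
B mobility = 4
-- W to move --
(2,3): no bracket -> illegal
(2,4): flips 1 -> legal
(2,5): no bracket -> illegal
(3,2): no bracket -> illegal
(3,5): flips 1 -> legal
(3,6): no bracket -> illegal
(4,2): flips 1 -> legal
(4,6): flips 1 -> legal
(5,2): no bracket -> illegal
(5,3): flips 1 -> legal
(5,4): no bracket -> illegal
(5,6): no bracket -> illegal
(6,4): no bracket -> illegal
(6,6): flips 1 -> legal
(7,4): no bracket -> illegal
(7,5): no bracket -> illegal
(7,6): no bracket -> illegal
W mobility = 6

Answer: B=4 W=6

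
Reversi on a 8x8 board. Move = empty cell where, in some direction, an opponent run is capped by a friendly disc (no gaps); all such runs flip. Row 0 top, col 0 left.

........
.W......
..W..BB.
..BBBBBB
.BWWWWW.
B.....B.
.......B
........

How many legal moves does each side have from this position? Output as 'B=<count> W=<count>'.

Answer: B=9 W=9

Derivation:
-- B to move --
(0,0): flips 2 -> legal
(0,1): no bracket -> illegal
(0,2): no bracket -> illegal
(1,0): no bracket -> illegal
(1,2): flips 1 -> legal
(1,3): no bracket -> illegal
(2,0): no bracket -> illegal
(2,1): no bracket -> illegal
(2,3): no bracket -> illegal
(3,1): no bracket -> illegal
(4,7): flips 5 -> legal
(5,1): flips 1 -> legal
(5,2): flips 2 -> legal
(5,3): flips 2 -> legal
(5,4): flips 3 -> legal
(5,5): flips 3 -> legal
(5,7): flips 1 -> legal
B mobility = 9
-- W to move --
(1,4): no bracket -> illegal
(1,5): flips 2 -> legal
(1,6): flips 4 -> legal
(1,7): flips 2 -> legal
(2,1): flips 1 -> legal
(2,3): flips 2 -> legal
(2,4): flips 3 -> legal
(2,7): flips 1 -> legal
(3,0): no bracket -> illegal
(3,1): no bracket -> illegal
(4,0): flips 1 -> legal
(4,7): no bracket -> illegal
(5,1): no bracket -> illegal
(5,2): no bracket -> illegal
(5,5): no bracket -> illegal
(5,7): no bracket -> illegal
(6,0): no bracket -> illegal
(6,1): no bracket -> illegal
(6,5): no bracket -> illegal
(6,6): flips 1 -> legal
(7,6): no bracket -> illegal
(7,7): no bracket -> illegal
W mobility = 9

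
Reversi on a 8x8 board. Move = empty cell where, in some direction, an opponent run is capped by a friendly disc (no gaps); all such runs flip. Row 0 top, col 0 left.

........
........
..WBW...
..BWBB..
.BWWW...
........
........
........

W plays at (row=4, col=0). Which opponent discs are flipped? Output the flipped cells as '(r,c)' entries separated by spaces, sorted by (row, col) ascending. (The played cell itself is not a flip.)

Dir NW: edge -> no flip
Dir N: first cell '.' (not opp) -> no flip
Dir NE: first cell '.' (not opp) -> no flip
Dir W: edge -> no flip
Dir E: opp run (4,1) capped by W -> flip
Dir SW: edge -> no flip
Dir S: first cell '.' (not opp) -> no flip
Dir SE: first cell '.' (not opp) -> no flip

Answer: (4,1)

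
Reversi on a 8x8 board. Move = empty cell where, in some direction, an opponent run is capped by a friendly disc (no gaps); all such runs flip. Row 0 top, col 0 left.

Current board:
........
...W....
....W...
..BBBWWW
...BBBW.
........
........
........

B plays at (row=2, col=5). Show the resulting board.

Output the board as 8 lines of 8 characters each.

Answer: ........
...W....
....WB..
..BBBBWW
...BBBW.
........
........
........

Derivation:
Place B at (2,5); scan 8 dirs for brackets.
Dir NW: first cell '.' (not opp) -> no flip
Dir N: first cell '.' (not opp) -> no flip
Dir NE: first cell '.' (not opp) -> no flip
Dir W: opp run (2,4), next='.' -> no flip
Dir E: first cell '.' (not opp) -> no flip
Dir SW: first cell 'B' (not opp) -> no flip
Dir S: opp run (3,5) capped by B -> flip
Dir SE: opp run (3,6), next='.' -> no flip
All flips: (3,5)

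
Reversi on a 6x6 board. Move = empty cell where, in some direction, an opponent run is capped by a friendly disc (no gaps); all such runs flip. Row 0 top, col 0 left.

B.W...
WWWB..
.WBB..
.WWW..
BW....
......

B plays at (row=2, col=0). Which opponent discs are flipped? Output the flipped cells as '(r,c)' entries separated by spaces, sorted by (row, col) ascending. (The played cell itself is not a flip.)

Answer: (1,0) (2,1)

Derivation:
Dir NW: edge -> no flip
Dir N: opp run (1,0) capped by B -> flip
Dir NE: opp run (1,1) (0,2), next=edge -> no flip
Dir W: edge -> no flip
Dir E: opp run (2,1) capped by B -> flip
Dir SW: edge -> no flip
Dir S: first cell '.' (not opp) -> no flip
Dir SE: opp run (3,1), next='.' -> no flip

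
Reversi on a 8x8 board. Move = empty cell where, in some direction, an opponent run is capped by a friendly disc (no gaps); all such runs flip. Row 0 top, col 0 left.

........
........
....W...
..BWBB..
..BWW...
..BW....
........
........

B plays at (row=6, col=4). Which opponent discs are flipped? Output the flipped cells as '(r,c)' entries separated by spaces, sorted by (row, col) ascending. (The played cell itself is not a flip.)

Answer: (5,3)

Derivation:
Dir NW: opp run (5,3) capped by B -> flip
Dir N: first cell '.' (not opp) -> no flip
Dir NE: first cell '.' (not opp) -> no flip
Dir W: first cell '.' (not opp) -> no flip
Dir E: first cell '.' (not opp) -> no flip
Dir SW: first cell '.' (not opp) -> no flip
Dir S: first cell '.' (not opp) -> no flip
Dir SE: first cell '.' (not opp) -> no flip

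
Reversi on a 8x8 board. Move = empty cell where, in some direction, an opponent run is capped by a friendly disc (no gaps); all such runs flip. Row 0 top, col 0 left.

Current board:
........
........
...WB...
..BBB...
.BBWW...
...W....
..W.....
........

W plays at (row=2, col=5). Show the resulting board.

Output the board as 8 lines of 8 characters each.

Place W at (2,5); scan 8 dirs for brackets.
Dir NW: first cell '.' (not opp) -> no flip
Dir N: first cell '.' (not opp) -> no flip
Dir NE: first cell '.' (not opp) -> no flip
Dir W: opp run (2,4) capped by W -> flip
Dir E: first cell '.' (not opp) -> no flip
Dir SW: opp run (3,4) capped by W -> flip
Dir S: first cell '.' (not opp) -> no flip
Dir SE: first cell '.' (not opp) -> no flip
All flips: (2,4) (3,4)

Answer: ........
........
...WWW..
..BBW...
.BBWW...
...W....
..W.....
........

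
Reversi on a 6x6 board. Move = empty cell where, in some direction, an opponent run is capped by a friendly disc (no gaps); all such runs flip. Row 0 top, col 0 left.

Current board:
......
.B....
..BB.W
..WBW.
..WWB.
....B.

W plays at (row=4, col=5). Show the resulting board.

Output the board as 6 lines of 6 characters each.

Place W at (4,5); scan 8 dirs for brackets.
Dir NW: first cell 'W' (not opp) -> no flip
Dir N: first cell '.' (not opp) -> no flip
Dir NE: edge -> no flip
Dir W: opp run (4,4) capped by W -> flip
Dir E: edge -> no flip
Dir SW: opp run (5,4), next=edge -> no flip
Dir S: first cell '.' (not opp) -> no flip
Dir SE: edge -> no flip
All flips: (4,4)

Answer: ......
.B....
..BB.W
..WBW.
..WWWW
....B.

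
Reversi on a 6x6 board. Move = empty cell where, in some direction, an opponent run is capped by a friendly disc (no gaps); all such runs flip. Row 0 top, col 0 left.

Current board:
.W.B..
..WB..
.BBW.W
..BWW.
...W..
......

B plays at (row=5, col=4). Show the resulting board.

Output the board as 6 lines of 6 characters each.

Answer: .W.B..
..WB..
.BBW.W
..BWW.
...B..
....B.

Derivation:
Place B at (5,4); scan 8 dirs for brackets.
Dir NW: opp run (4,3) capped by B -> flip
Dir N: first cell '.' (not opp) -> no flip
Dir NE: first cell '.' (not opp) -> no flip
Dir W: first cell '.' (not opp) -> no flip
Dir E: first cell '.' (not opp) -> no flip
Dir SW: edge -> no flip
Dir S: edge -> no flip
Dir SE: edge -> no flip
All flips: (4,3)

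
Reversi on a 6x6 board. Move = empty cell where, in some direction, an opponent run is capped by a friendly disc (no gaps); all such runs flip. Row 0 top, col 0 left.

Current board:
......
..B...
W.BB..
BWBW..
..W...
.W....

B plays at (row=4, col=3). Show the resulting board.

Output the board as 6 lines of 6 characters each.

Place B at (4,3); scan 8 dirs for brackets.
Dir NW: first cell 'B' (not opp) -> no flip
Dir N: opp run (3,3) capped by B -> flip
Dir NE: first cell '.' (not opp) -> no flip
Dir W: opp run (4,2), next='.' -> no flip
Dir E: first cell '.' (not opp) -> no flip
Dir SW: first cell '.' (not opp) -> no flip
Dir S: first cell '.' (not opp) -> no flip
Dir SE: first cell '.' (not opp) -> no flip
All flips: (3,3)

Answer: ......
..B...
W.BB..
BWBB..
..WB..
.W....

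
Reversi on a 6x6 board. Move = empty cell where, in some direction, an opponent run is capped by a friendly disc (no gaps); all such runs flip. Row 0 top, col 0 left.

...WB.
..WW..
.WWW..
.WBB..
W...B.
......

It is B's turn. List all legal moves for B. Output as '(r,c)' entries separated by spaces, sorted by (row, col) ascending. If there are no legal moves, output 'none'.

Answer: (0,2) (1,0) (1,1) (1,4) (3,0)

Derivation:
(0,1): no bracket -> illegal
(0,2): flips 3 -> legal
(1,0): flips 1 -> legal
(1,1): flips 1 -> legal
(1,4): flips 1 -> legal
(2,0): no bracket -> illegal
(2,4): no bracket -> illegal
(3,0): flips 1 -> legal
(3,4): no bracket -> illegal
(4,1): no bracket -> illegal
(4,2): no bracket -> illegal
(5,0): no bracket -> illegal
(5,1): no bracket -> illegal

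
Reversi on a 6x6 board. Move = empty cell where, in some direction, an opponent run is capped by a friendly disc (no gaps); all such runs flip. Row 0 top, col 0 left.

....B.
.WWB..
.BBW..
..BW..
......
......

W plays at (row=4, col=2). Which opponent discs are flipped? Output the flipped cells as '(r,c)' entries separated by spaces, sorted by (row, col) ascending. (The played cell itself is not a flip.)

Dir NW: first cell '.' (not opp) -> no flip
Dir N: opp run (3,2) (2,2) capped by W -> flip
Dir NE: first cell 'W' (not opp) -> no flip
Dir W: first cell '.' (not opp) -> no flip
Dir E: first cell '.' (not opp) -> no flip
Dir SW: first cell '.' (not opp) -> no flip
Dir S: first cell '.' (not opp) -> no flip
Dir SE: first cell '.' (not opp) -> no flip

Answer: (2,2) (3,2)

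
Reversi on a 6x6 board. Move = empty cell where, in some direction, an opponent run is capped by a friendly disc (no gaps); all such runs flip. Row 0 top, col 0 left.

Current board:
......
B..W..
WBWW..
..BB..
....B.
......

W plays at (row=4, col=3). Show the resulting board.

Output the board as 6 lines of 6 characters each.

Place W at (4,3); scan 8 dirs for brackets.
Dir NW: opp run (3,2) (2,1) (1,0), next=edge -> no flip
Dir N: opp run (3,3) capped by W -> flip
Dir NE: first cell '.' (not opp) -> no flip
Dir W: first cell '.' (not opp) -> no flip
Dir E: opp run (4,4), next='.' -> no flip
Dir SW: first cell '.' (not opp) -> no flip
Dir S: first cell '.' (not opp) -> no flip
Dir SE: first cell '.' (not opp) -> no flip
All flips: (3,3)

Answer: ......
B..W..
WBWW..
..BW..
...WB.
......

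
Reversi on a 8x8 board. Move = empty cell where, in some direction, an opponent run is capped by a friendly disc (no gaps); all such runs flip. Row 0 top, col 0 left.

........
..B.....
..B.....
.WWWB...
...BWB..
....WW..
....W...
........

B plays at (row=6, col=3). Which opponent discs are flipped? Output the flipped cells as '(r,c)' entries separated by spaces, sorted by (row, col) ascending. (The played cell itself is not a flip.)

Answer: (5,4)

Derivation:
Dir NW: first cell '.' (not opp) -> no flip
Dir N: first cell '.' (not opp) -> no flip
Dir NE: opp run (5,4) capped by B -> flip
Dir W: first cell '.' (not opp) -> no flip
Dir E: opp run (6,4), next='.' -> no flip
Dir SW: first cell '.' (not opp) -> no flip
Dir S: first cell '.' (not opp) -> no flip
Dir SE: first cell '.' (not opp) -> no flip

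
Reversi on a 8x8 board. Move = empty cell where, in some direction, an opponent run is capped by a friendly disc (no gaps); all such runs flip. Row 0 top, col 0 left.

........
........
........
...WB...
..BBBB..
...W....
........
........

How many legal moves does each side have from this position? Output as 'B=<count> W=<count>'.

-- B to move --
(2,2): flips 1 -> legal
(2,3): flips 1 -> legal
(2,4): flips 1 -> legal
(3,2): flips 1 -> legal
(5,2): no bracket -> illegal
(5,4): no bracket -> illegal
(6,2): flips 1 -> legal
(6,3): flips 1 -> legal
(6,4): flips 1 -> legal
B mobility = 7
-- W to move --
(2,3): no bracket -> illegal
(2,4): no bracket -> illegal
(2,5): no bracket -> illegal
(3,1): flips 1 -> legal
(3,2): no bracket -> illegal
(3,5): flips 2 -> legal
(3,6): no bracket -> illegal
(4,1): no bracket -> illegal
(4,6): no bracket -> illegal
(5,1): flips 1 -> legal
(5,2): no bracket -> illegal
(5,4): no bracket -> illegal
(5,5): flips 1 -> legal
(5,6): no bracket -> illegal
W mobility = 4

Answer: B=7 W=4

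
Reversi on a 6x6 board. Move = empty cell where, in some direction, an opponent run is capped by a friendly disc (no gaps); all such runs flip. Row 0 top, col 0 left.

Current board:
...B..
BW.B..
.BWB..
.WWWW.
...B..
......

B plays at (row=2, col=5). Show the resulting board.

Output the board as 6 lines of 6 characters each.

Answer: ...B..
BW.B..
.BWB.B
.WWWB.
...B..
......

Derivation:
Place B at (2,5); scan 8 dirs for brackets.
Dir NW: first cell '.' (not opp) -> no flip
Dir N: first cell '.' (not opp) -> no flip
Dir NE: edge -> no flip
Dir W: first cell '.' (not opp) -> no flip
Dir E: edge -> no flip
Dir SW: opp run (3,4) capped by B -> flip
Dir S: first cell '.' (not opp) -> no flip
Dir SE: edge -> no flip
All flips: (3,4)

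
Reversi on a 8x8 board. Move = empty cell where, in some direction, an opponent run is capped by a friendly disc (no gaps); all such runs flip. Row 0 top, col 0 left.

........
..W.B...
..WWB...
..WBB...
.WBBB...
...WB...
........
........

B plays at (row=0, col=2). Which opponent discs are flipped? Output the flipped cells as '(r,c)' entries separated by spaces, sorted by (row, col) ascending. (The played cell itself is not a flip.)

Answer: (1,2) (2,2) (3,2)

Derivation:
Dir NW: edge -> no flip
Dir N: edge -> no flip
Dir NE: edge -> no flip
Dir W: first cell '.' (not opp) -> no flip
Dir E: first cell '.' (not opp) -> no flip
Dir SW: first cell '.' (not opp) -> no flip
Dir S: opp run (1,2) (2,2) (3,2) capped by B -> flip
Dir SE: first cell '.' (not opp) -> no flip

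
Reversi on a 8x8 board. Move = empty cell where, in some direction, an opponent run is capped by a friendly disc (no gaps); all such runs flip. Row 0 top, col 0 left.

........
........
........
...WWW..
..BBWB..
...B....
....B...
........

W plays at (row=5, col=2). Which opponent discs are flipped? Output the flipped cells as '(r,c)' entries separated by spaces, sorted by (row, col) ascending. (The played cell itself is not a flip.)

Dir NW: first cell '.' (not opp) -> no flip
Dir N: opp run (4,2), next='.' -> no flip
Dir NE: opp run (4,3) capped by W -> flip
Dir W: first cell '.' (not opp) -> no flip
Dir E: opp run (5,3), next='.' -> no flip
Dir SW: first cell '.' (not opp) -> no flip
Dir S: first cell '.' (not opp) -> no flip
Dir SE: first cell '.' (not opp) -> no flip

Answer: (4,3)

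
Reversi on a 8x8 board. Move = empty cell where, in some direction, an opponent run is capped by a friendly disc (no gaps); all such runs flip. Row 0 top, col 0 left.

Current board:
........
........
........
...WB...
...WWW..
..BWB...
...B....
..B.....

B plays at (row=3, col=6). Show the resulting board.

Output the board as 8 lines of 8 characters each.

Answer: ........
........
........
...WB.B.
...WWB..
..BWB...
...B....
..B.....

Derivation:
Place B at (3,6); scan 8 dirs for brackets.
Dir NW: first cell '.' (not opp) -> no flip
Dir N: first cell '.' (not opp) -> no flip
Dir NE: first cell '.' (not opp) -> no flip
Dir W: first cell '.' (not opp) -> no flip
Dir E: first cell '.' (not opp) -> no flip
Dir SW: opp run (4,5) capped by B -> flip
Dir S: first cell '.' (not opp) -> no flip
Dir SE: first cell '.' (not opp) -> no flip
All flips: (4,5)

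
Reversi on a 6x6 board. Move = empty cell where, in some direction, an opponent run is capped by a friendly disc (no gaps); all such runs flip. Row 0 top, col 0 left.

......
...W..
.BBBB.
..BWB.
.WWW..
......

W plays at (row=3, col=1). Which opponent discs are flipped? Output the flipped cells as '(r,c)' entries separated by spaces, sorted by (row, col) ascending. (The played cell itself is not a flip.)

Answer: (2,2) (3,2)

Derivation:
Dir NW: first cell '.' (not opp) -> no flip
Dir N: opp run (2,1), next='.' -> no flip
Dir NE: opp run (2,2) capped by W -> flip
Dir W: first cell '.' (not opp) -> no flip
Dir E: opp run (3,2) capped by W -> flip
Dir SW: first cell '.' (not opp) -> no flip
Dir S: first cell 'W' (not opp) -> no flip
Dir SE: first cell 'W' (not opp) -> no flip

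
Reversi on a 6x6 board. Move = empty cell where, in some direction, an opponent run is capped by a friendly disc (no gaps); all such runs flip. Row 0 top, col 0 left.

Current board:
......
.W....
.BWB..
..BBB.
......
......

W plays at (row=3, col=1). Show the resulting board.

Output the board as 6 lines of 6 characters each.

Place W at (3,1); scan 8 dirs for brackets.
Dir NW: first cell '.' (not opp) -> no flip
Dir N: opp run (2,1) capped by W -> flip
Dir NE: first cell 'W' (not opp) -> no flip
Dir W: first cell '.' (not opp) -> no flip
Dir E: opp run (3,2) (3,3) (3,4), next='.' -> no flip
Dir SW: first cell '.' (not opp) -> no flip
Dir S: first cell '.' (not opp) -> no flip
Dir SE: first cell '.' (not opp) -> no flip
All flips: (2,1)

Answer: ......
.W....
.WWB..
.WBBB.
......
......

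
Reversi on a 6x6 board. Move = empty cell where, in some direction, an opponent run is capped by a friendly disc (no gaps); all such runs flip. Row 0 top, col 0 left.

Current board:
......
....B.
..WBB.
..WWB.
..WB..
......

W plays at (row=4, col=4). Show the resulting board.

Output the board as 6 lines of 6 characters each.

Place W at (4,4); scan 8 dirs for brackets.
Dir NW: first cell 'W' (not opp) -> no flip
Dir N: opp run (3,4) (2,4) (1,4), next='.' -> no flip
Dir NE: first cell '.' (not opp) -> no flip
Dir W: opp run (4,3) capped by W -> flip
Dir E: first cell '.' (not opp) -> no flip
Dir SW: first cell '.' (not opp) -> no flip
Dir S: first cell '.' (not opp) -> no flip
Dir SE: first cell '.' (not opp) -> no flip
All flips: (4,3)

Answer: ......
....B.
..WBB.
..WWB.
..WWW.
......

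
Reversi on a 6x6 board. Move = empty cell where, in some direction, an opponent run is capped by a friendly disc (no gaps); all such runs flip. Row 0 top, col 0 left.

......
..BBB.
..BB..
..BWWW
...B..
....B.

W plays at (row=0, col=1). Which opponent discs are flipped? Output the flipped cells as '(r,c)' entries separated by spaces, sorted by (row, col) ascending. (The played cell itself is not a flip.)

Answer: (1,2) (2,3)

Derivation:
Dir NW: edge -> no flip
Dir N: edge -> no flip
Dir NE: edge -> no flip
Dir W: first cell '.' (not opp) -> no flip
Dir E: first cell '.' (not opp) -> no flip
Dir SW: first cell '.' (not opp) -> no flip
Dir S: first cell '.' (not opp) -> no flip
Dir SE: opp run (1,2) (2,3) capped by W -> flip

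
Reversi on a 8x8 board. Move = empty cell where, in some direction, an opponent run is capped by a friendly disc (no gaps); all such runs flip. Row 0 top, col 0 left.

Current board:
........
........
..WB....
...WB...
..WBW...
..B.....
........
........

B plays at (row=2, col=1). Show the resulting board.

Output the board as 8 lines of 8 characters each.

Place B at (2,1); scan 8 dirs for brackets.
Dir NW: first cell '.' (not opp) -> no flip
Dir N: first cell '.' (not opp) -> no flip
Dir NE: first cell '.' (not opp) -> no flip
Dir W: first cell '.' (not opp) -> no flip
Dir E: opp run (2,2) capped by B -> flip
Dir SW: first cell '.' (not opp) -> no flip
Dir S: first cell '.' (not opp) -> no flip
Dir SE: first cell '.' (not opp) -> no flip
All flips: (2,2)

Answer: ........
........
.BBB....
...WB...
..WBW...
..B.....
........
........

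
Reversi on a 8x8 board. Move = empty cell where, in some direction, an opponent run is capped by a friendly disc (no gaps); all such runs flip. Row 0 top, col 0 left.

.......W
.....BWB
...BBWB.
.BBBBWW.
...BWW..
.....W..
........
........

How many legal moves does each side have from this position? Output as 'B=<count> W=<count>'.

-- B to move --
(0,5): no bracket -> illegal
(0,6): flips 1 -> legal
(1,4): no bracket -> illegal
(2,7): no bracket -> illegal
(3,7): flips 2 -> legal
(4,6): flips 4 -> legal
(4,7): no bracket -> illegal
(5,3): flips 2 -> legal
(5,4): flips 1 -> legal
(5,6): flips 1 -> legal
(6,4): no bracket -> illegal
(6,5): flips 4 -> legal
(6,6): flips 2 -> legal
B mobility = 8
-- W to move --
(0,4): no bracket -> illegal
(0,5): flips 1 -> legal
(0,6): no bracket -> illegal
(1,2): flips 2 -> legal
(1,3): flips 1 -> legal
(1,4): flips 3 -> legal
(2,0): no bracket -> illegal
(2,1): no bracket -> illegal
(2,2): flips 3 -> legal
(2,7): flips 2 -> legal
(3,0): flips 4 -> legal
(3,7): no bracket -> illegal
(4,0): no bracket -> illegal
(4,1): no bracket -> illegal
(4,2): flips 1 -> legal
(5,2): flips 2 -> legal
(5,3): no bracket -> illegal
(5,4): no bracket -> illegal
W mobility = 9

Answer: B=8 W=9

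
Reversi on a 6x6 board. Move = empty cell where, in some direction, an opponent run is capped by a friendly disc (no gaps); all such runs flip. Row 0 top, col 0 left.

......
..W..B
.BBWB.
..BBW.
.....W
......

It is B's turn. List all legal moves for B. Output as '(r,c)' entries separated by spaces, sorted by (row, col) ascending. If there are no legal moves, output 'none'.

Answer: (0,2) (0,3) (1,3) (1,4) (3,5) (4,4)

Derivation:
(0,1): no bracket -> illegal
(0,2): flips 1 -> legal
(0,3): flips 1 -> legal
(1,1): no bracket -> illegal
(1,3): flips 1 -> legal
(1,4): flips 1 -> legal
(2,5): no bracket -> illegal
(3,5): flips 1 -> legal
(4,3): no bracket -> illegal
(4,4): flips 1 -> legal
(5,4): no bracket -> illegal
(5,5): no bracket -> illegal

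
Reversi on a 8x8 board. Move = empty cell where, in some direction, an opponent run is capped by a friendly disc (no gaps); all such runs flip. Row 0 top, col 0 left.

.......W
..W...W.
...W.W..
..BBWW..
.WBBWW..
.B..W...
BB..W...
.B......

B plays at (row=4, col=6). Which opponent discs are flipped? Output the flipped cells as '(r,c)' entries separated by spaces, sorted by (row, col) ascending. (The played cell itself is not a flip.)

Answer: (4,4) (4,5)

Derivation:
Dir NW: opp run (3,5), next='.' -> no flip
Dir N: first cell '.' (not opp) -> no flip
Dir NE: first cell '.' (not opp) -> no flip
Dir W: opp run (4,5) (4,4) capped by B -> flip
Dir E: first cell '.' (not opp) -> no flip
Dir SW: first cell '.' (not opp) -> no flip
Dir S: first cell '.' (not opp) -> no flip
Dir SE: first cell '.' (not opp) -> no flip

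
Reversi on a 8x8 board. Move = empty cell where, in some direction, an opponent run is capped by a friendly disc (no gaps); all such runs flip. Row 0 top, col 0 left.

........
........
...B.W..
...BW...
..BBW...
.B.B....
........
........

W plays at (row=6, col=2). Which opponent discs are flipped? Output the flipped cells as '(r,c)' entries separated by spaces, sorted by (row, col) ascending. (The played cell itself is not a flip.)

Dir NW: opp run (5,1), next='.' -> no flip
Dir N: first cell '.' (not opp) -> no flip
Dir NE: opp run (5,3) capped by W -> flip
Dir W: first cell '.' (not opp) -> no flip
Dir E: first cell '.' (not opp) -> no flip
Dir SW: first cell '.' (not opp) -> no flip
Dir S: first cell '.' (not opp) -> no flip
Dir SE: first cell '.' (not opp) -> no flip

Answer: (5,3)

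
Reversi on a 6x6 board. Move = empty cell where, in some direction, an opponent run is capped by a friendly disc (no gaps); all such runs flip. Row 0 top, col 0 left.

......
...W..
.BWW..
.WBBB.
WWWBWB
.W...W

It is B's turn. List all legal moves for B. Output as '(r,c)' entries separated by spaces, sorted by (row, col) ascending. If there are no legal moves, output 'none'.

(0,2): no bracket -> illegal
(0,3): flips 2 -> legal
(0,4): no bracket -> illegal
(1,1): flips 1 -> legal
(1,2): flips 2 -> legal
(1,4): flips 1 -> legal
(2,0): no bracket -> illegal
(2,4): flips 2 -> legal
(3,0): flips 1 -> legal
(3,5): no bracket -> illegal
(5,0): flips 1 -> legal
(5,2): flips 1 -> legal
(5,3): no bracket -> illegal
(5,4): flips 1 -> legal

Answer: (0,3) (1,1) (1,2) (1,4) (2,4) (3,0) (5,0) (5,2) (5,4)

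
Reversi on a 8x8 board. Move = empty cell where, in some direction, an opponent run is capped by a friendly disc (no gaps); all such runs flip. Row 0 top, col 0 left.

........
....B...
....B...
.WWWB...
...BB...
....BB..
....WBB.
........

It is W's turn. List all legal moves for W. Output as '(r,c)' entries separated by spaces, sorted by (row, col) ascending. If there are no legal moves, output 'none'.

Answer: (0,4) (1,5) (3,5) (4,6) (5,3) (6,7) (7,6) (7,7)

Derivation:
(0,3): no bracket -> illegal
(0,4): flips 5 -> legal
(0,5): no bracket -> illegal
(1,3): no bracket -> illegal
(1,5): flips 1 -> legal
(2,3): no bracket -> illegal
(2,5): no bracket -> illegal
(3,5): flips 1 -> legal
(4,2): no bracket -> illegal
(4,5): no bracket -> illegal
(4,6): flips 1 -> legal
(5,2): no bracket -> illegal
(5,3): flips 1 -> legal
(5,6): no bracket -> illegal
(5,7): no bracket -> illegal
(6,3): no bracket -> illegal
(6,7): flips 2 -> legal
(7,4): no bracket -> illegal
(7,5): no bracket -> illegal
(7,6): flips 3 -> legal
(7,7): flips 3 -> legal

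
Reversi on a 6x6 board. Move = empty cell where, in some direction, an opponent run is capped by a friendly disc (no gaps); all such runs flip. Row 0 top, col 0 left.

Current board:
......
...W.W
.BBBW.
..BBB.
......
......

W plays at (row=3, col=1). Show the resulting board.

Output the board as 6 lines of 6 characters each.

Answer: ......
...W.W
.BWBW.
.WBBB.
......
......

Derivation:
Place W at (3,1); scan 8 dirs for brackets.
Dir NW: first cell '.' (not opp) -> no flip
Dir N: opp run (2,1), next='.' -> no flip
Dir NE: opp run (2,2) capped by W -> flip
Dir W: first cell '.' (not opp) -> no flip
Dir E: opp run (3,2) (3,3) (3,4), next='.' -> no flip
Dir SW: first cell '.' (not opp) -> no flip
Dir S: first cell '.' (not opp) -> no flip
Dir SE: first cell '.' (not opp) -> no flip
All flips: (2,2)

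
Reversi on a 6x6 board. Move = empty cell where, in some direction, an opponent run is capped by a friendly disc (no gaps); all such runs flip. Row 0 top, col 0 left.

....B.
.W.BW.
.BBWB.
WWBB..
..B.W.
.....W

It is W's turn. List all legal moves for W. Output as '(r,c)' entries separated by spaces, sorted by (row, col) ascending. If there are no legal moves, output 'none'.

Answer: (0,3) (1,2) (2,0) (2,5) (3,4) (4,1) (4,3) (5,3)

Derivation:
(0,2): no bracket -> illegal
(0,3): flips 1 -> legal
(0,5): no bracket -> illegal
(1,0): no bracket -> illegal
(1,2): flips 2 -> legal
(1,5): no bracket -> illegal
(2,0): flips 2 -> legal
(2,5): flips 1 -> legal
(3,4): flips 3 -> legal
(3,5): no bracket -> illegal
(4,1): flips 1 -> legal
(4,3): flips 1 -> legal
(5,1): no bracket -> illegal
(5,2): no bracket -> illegal
(5,3): flips 1 -> legal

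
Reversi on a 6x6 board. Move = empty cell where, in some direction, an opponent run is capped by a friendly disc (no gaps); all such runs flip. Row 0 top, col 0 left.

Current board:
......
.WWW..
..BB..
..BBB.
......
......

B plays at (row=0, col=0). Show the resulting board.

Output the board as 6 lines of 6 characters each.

Place B at (0,0); scan 8 dirs for brackets.
Dir NW: edge -> no flip
Dir N: edge -> no flip
Dir NE: edge -> no flip
Dir W: edge -> no flip
Dir E: first cell '.' (not opp) -> no flip
Dir SW: edge -> no flip
Dir S: first cell '.' (not opp) -> no flip
Dir SE: opp run (1,1) capped by B -> flip
All flips: (1,1)

Answer: B.....
.BWW..
..BB..
..BBB.
......
......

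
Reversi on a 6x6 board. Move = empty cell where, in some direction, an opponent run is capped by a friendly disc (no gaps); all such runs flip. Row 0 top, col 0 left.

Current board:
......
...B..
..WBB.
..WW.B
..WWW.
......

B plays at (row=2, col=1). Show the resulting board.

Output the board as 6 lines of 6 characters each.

Place B at (2,1); scan 8 dirs for brackets.
Dir NW: first cell '.' (not opp) -> no flip
Dir N: first cell '.' (not opp) -> no flip
Dir NE: first cell '.' (not opp) -> no flip
Dir W: first cell '.' (not opp) -> no flip
Dir E: opp run (2,2) capped by B -> flip
Dir SW: first cell '.' (not opp) -> no flip
Dir S: first cell '.' (not opp) -> no flip
Dir SE: opp run (3,2) (4,3), next='.' -> no flip
All flips: (2,2)

Answer: ......
...B..
.BBBB.
..WW.B
..WWW.
......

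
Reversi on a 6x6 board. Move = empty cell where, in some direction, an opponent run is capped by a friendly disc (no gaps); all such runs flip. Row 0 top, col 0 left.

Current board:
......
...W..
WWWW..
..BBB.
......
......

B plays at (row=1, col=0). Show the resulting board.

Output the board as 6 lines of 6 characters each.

Place B at (1,0); scan 8 dirs for brackets.
Dir NW: edge -> no flip
Dir N: first cell '.' (not opp) -> no flip
Dir NE: first cell '.' (not opp) -> no flip
Dir W: edge -> no flip
Dir E: first cell '.' (not opp) -> no flip
Dir SW: edge -> no flip
Dir S: opp run (2,0), next='.' -> no flip
Dir SE: opp run (2,1) capped by B -> flip
All flips: (2,1)

Answer: ......
B..W..
WBWW..
..BBB.
......
......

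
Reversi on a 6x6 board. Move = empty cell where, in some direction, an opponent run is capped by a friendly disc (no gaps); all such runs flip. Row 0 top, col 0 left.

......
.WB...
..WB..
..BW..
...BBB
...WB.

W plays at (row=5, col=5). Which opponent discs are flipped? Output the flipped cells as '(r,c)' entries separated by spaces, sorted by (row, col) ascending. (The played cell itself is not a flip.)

Answer: (4,4) (5,4)

Derivation:
Dir NW: opp run (4,4) capped by W -> flip
Dir N: opp run (4,5), next='.' -> no flip
Dir NE: edge -> no flip
Dir W: opp run (5,4) capped by W -> flip
Dir E: edge -> no flip
Dir SW: edge -> no flip
Dir S: edge -> no flip
Dir SE: edge -> no flip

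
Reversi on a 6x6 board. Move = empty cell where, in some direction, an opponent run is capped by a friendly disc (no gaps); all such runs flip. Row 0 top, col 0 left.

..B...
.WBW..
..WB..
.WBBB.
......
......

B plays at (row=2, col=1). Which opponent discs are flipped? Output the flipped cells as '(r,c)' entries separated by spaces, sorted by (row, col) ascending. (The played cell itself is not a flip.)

Answer: (2,2)

Derivation:
Dir NW: first cell '.' (not opp) -> no flip
Dir N: opp run (1,1), next='.' -> no flip
Dir NE: first cell 'B' (not opp) -> no flip
Dir W: first cell '.' (not opp) -> no flip
Dir E: opp run (2,2) capped by B -> flip
Dir SW: first cell '.' (not opp) -> no flip
Dir S: opp run (3,1), next='.' -> no flip
Dir SE: first cell 'B' (not opp) -> no flip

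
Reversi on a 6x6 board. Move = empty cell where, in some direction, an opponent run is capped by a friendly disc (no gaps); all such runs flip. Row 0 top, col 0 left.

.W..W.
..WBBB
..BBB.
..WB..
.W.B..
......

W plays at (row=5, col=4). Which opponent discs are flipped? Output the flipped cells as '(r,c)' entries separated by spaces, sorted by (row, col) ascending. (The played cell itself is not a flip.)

Answer: (4,3)

Derivation:
Dir NW: opp run (4,3) capped by W -> flip
Dir N: first cell '.' (not opp) -> no flip
Dir NE: first cell '.' (not opp) -> no flip
Dir W: first cell '.' (not opp) -> no flip
Dir E: first cell '.' (not opp) -> no flip
Dir SW: edge -> no flip
Dir S: edge -> no flip
Dir SE: edge -> no flip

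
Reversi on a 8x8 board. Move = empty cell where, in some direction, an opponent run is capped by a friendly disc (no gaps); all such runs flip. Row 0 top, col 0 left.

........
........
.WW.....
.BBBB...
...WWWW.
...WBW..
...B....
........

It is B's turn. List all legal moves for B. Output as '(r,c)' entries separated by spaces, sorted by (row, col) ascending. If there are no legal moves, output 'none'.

Answer: (1,0) (1,1) (1,2) (1,3) (3,6) (5,2) (5,6) (6,6)

Derivation:
(1,0): flips 1 -> legal
(1,1): flips 2 -> legal
(1,2): flips 1 -> legal
(1,3): flips 1 -> legal
(2,0): no bracket -> illegal
(2,3): no bracket -> illegal
(3,0): no bracket -> illegal
(3,5): no bracket -> illegal
(3,6): flips 1 -> legal
(3,7): no bracket -> illegal
(4,2): no bracket -> illegal
(4,7): no bracket -> illegal
(5,2): flips 2 -> legal
(5,6): flips 2 -> legal
(5,7): no bracket -> illegal
(6,2): no bracket -> illegal
(6,4): no bracket -> illegal
(6,5): no bracket -> illegal
(6,6): flips 2 -> legal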